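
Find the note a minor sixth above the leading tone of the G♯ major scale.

The leading tone of G# major is F##.
A minor sixth (8 semitones) above F## lands on the letter D, giving D#.

D#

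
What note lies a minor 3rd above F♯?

F up a major third is A, so the target letter is A.
From F#, a minor third is 3 semitones up: A.

A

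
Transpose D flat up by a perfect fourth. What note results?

Gb

A fourth above D lands on the letter G.
A perfect fourth spans 5 semitones, so Db moves to pitch class 6. On the letter G that is Gb.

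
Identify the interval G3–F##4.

augmented seventh

Counting letters G–A–B–C–D–E–F gives a seventh.
G→F## = 12 semitones, 1 wider than the major seventh (11), so augmented.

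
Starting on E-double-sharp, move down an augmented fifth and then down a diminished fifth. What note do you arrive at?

D##

An augmented fifth down from E## is A# (letter A, 8 semitones down).
A diminished fifth down from A# is D## (letter D, 6 semitones down).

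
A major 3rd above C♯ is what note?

A third above C lands on the letter E.
A major third spans 4 semitones, so C# moves to pitch class 5. On the letter E that is E#.

E#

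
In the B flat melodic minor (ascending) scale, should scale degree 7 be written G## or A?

A

Each scale degree takes a distinct letter name. Degree 7 of a scale on B must use the letter A.
A and G## are enharmonically the same pitch, but only A uses the letter A, so it is the correct spelling here.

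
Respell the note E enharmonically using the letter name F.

E is pitch class 4. The letter F alone is pitch class 5.
To reach pitch class 4 from F requires an offset of -1 semitone, i.e. flat: Fb.

Fb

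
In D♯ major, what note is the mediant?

F##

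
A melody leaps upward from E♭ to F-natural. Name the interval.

The letter names run E→F, a span of 1 letter step, so the interval is some kind of second.
Eb to F is 2 semitones. A major second is 2, so 2 makes it major.

major second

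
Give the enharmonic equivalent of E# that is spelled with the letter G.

Gbb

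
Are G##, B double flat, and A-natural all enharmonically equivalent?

Yes

G## = pitch class 9 and Bbb = pitch class 9 and A = pitch class 9 — the same pitch class, so they are enharmonic equivalents.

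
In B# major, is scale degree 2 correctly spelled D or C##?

C##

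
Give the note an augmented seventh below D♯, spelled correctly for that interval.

Eb

D down a major seventh is Eb, so the target letter is E.
From D#, an augmented seventh is 12 semitones down: Eb.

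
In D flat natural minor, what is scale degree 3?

The Db natural minor scale runs Db Eb Fb Gb Ab Bbb Cb.
Degree 3 is Fb.

Fb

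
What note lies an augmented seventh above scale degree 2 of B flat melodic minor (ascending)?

B#

Scale degree 2 of Bb melodic minor (ascending) is C.
An augmented seventh (12 semitones) above C lands on the letter B, giving B#.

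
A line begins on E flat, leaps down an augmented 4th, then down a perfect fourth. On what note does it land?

An augmented fourth down from Eb is Bbb (letter B, 6 semitones down).
A perfect fourth down from Bbb is Fb (letter F, 5 semitones down).

Fb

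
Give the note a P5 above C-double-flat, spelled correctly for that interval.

A fifth above C lands on the letter G.
A perfect fifth spans 7 semitones, so Cbb moves to pitch class 5. On the letter G that is Gbb.

Gbb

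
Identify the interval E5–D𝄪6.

augmented seventh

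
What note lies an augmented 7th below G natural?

Abb

G down a major seventh is Ab, so the target letter is A.
From G, an augmented seventh is 12 semitones down: Abb.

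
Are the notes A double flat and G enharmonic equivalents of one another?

Yes

Abb is pitch class 7; G is pitch class 7.
All spellings map to pitch class 7, so they are enharmonically equivalent.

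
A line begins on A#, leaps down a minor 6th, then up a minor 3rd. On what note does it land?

E#

A minor sixth down from A# is C## (letter C, 8 semitones down).
A minor third up from C## is E# (letter E, 3 semitones up).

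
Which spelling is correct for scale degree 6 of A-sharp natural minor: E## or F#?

F#

Each scale degree takes a distinct letter name. Degree 6 of a scale on A must use the letter F.
F# and E## are enharmonically the same pitch, but only F# uses the letter F, so it is the correct spelling here.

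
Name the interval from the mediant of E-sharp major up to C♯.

The mediant of E# major is G##.
G## up to C#: letters G→C make it a fourth; 4 semitones makes it diminished.

diminished fourth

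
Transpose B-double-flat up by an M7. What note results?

Ab

A seventh above B lands on the letter A.
A major seventh spans 11 semitones, so Bbb moves to pitch class 8. On the letter A that is Ab.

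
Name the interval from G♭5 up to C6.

augmented fourth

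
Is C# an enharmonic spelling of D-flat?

C# is pitch class 1; Db is pitch class 1.
All spellings map to pitch class 1, so they are enharmonically equivalent.

Yes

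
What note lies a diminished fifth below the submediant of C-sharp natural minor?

D#

The submediant of C# natural minor is A.
A diminished fifth (6 semitones) below A lands on the letter D, giving D#.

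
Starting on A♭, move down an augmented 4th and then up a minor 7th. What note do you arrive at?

An augmented fourth down from Ab is Ebb (letter E, 6 semitones down).
A minor seventh up from Ebb is Dbb (letter D, 10 semitones up).

Dbb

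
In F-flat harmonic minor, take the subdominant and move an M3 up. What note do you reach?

The subdominant of Fb harmonic minor is Bbb.
A major third (4 semitones) above Bbb lands on the letter D, giving Db.

Db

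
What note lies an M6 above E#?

C##

E up a major sixth is C#, so the target letter is C.
From E#, a major sixth is 9 semitones up: C##.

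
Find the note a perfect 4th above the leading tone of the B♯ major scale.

The leading tone of B# major is A##.
A perfect fourth (5 semitones) above A## lands on the letter D, giving D##.

D##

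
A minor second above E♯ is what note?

F#

A second above E lands on the letter F.
A minor second spans 1 semitone, so E# moves to pitch class 6. On the letter F that is F#.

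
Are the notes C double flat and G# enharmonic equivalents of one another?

No

Two spellings are enharmonically equivalent only if they share a pitch class.
Here Cbb → 10, G# → 8; 8 ≠ 10, so they are not.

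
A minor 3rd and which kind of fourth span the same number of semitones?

A minor third spans 3 semitones.
A fourth spanning 3 semitones is doubly diminished (the perfect fourth is 5).

doubly diminished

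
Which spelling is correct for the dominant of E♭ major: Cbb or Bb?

Each scale degree takes a distinct letter name. Degree 5 of a scale on E must use the letter B.
Bb and Cbb are enharmonically the same pitch, but only Bb uses the letter B, so it is the correct spelling here.

Bb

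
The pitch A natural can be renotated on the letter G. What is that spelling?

A is pitch class 9. The letter G alone is pitch class 7.
To reach pitch class 9 from G requires an offset of +2 semitones, i.e. double sharp: G##.

G##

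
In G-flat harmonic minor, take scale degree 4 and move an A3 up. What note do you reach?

E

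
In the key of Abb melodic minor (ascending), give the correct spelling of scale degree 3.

Cbb

Degree 3 takes the letter 2 steps above A, which is C.
In melodic minor (ascending), degree 3 sits 3 semitones above the tonic. Abb + 3 semitones is pitch class 10, spelled on C as Cbb.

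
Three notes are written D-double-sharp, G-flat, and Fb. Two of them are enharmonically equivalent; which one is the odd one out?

Gb

In 12-tone equal temperament, enharmonic equivalents share a pitch class. D## is pitch class 4; Gb is pitch class 6; Fb is pitch class 4.
D## and Fb share pitch class 4, while Gb is pitch class 6.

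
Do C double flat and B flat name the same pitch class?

Yes

Cbb is pitch class 10; Bb is pitch class 10.
All spellings map to pitch class 10, so they are enharmonically equivalent.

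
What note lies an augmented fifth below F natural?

Bbb

A fifth below F lands on the letter B.
An augmented fifth spans 8 semitones, so F moves to pitch class 9. On the letter B that is Bbb.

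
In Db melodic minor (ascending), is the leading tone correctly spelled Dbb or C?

C

Each scale degree takes a distinct letter name. Degree 7 of a scale on D must use the letter C.
C and Dbb are enharmonically the same pitch, but only C uses the letter C, so it is the correct spelling here.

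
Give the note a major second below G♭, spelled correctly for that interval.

G down a major second is F, so the target letter is F.
From Gb, a major second is 2 semitones down: Fb.

Fb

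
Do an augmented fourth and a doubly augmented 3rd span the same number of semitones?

An augmented fourth spans 6 semitones; a doubly augmented third spans 6.
They are enharmonically equivalent.

Yes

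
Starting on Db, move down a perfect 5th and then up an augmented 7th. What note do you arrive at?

A perfect fifth down from Db is Gb (letter G, 7 semitones down).
An augmented seventh up from Gb is F# (letter F, 12 semitones up).

F#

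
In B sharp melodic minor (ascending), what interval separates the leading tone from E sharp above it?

diminished fifth

The leading tone of B# melodic minor (ascending) is A##.
A## up to E#: letters A→E make it a fifth; 6 semitones makes it diminished.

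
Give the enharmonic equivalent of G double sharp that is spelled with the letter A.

Plain A sits at the same pitch as G##, so on the letter A the same pitch needs a natural: A.

A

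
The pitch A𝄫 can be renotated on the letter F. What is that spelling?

Plain F sits 2 semitones below Abb, so on the letter F the same pitch needs a double sharp: F##.

F##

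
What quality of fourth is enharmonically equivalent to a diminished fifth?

augmented

A diminished fifth spans 6 semitones.
A fourth spanning 6 semitones is augmented (the perfect fourth is 5).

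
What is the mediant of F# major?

The F# major scale runs F# G# A# B C# D# E#.
Degree 3 is A#.

A#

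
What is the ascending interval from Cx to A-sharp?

The letter names run C→A, a span of 5 letter steps, so the interval is some kind of sixth.
C## to A# is 8 semitones. A major sixth is 9, so 8 makes it minor.

minor sixth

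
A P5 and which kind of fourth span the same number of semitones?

doubly augmented

A perfect fifth spans 7 semitones.
A fourth spanning 7 semitones is doubly augmented (the perfect fourth is 5).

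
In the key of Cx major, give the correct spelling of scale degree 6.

The C## major scale runs C## D## E## F## G## A## B##.
Degree 6 is A##.

A##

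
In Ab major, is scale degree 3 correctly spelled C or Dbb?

Each scale degree takes a distinct letter name. Degree 3 of a scale on A must use the letter C.
C and Dbb are enharmonically the same pitch, but only C uses the letter C, so it is the correct spelling here.

C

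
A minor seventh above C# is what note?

C up a major seventh is B, so the target letter is B.
From C#, a minor seventh is 10 semitones up: B.

B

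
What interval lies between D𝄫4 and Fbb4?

Counting letters D–E–F gives a third.
Dbb→Fbb = 3 semitones, 1 narrower than the major third (4), so minor.

minor third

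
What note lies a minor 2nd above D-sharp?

A second above D lands on the letter E.
A minor second spans 1 semitone, so D# moves to pitch class 4. On the letter E that is E.

E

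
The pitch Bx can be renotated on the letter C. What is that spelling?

C#

B## is pitch class 1. The letter C alone is pitch class 0.
To reach pitch class 1 from C requires an offset of +1 semitone, i.e. sharp: C#.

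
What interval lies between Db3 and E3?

Counting letters D–E gives a second.
Db→E = 3 semitones, 1 wider than the major second (2), so augmented.

augmented second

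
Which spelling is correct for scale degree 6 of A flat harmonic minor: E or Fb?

Each scale degree takes a distinct letter name. Degree 6 of a scale on A must use the letter F.
Fb and E are enharmonically the same pitch, but only Fb uses the letter F, so it is the correct spelling here.

Fb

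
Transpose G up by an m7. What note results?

F

A seventh above G lands on the letter F.
A minor seventh spans 10 semitones, so G moves to pitch class 5. On the letter F that is F.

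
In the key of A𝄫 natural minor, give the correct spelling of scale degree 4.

Dbb

The Abb natural minor scale runs Abb Bbb Cbb Dbb Ebb Fbb Gbb.
Degree 4 is Dbb.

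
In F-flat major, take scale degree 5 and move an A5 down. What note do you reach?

Fbb

Scale degree 5 of Fb major is Cb.
An augmented fifth (8 semitones) below Cb lands on the letter F, giving Fbb.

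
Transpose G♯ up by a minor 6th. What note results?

E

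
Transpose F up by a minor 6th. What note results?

Db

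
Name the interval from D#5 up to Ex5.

augmented second

Counting letters D–E gives a second.
D#→E## = 3 semitones, 1 wider than the major second (2), so augmented.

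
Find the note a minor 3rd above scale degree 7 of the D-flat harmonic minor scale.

Eb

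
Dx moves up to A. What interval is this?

doubly diminished fifth

The letter names run D→A, a span of 4 letter steps, so the interval is some kind of fifth.
D## to A is 5 semitones. A perfect fifth is 7, so 5 makes it doubly diminished.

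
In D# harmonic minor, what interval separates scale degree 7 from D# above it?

minor second

Scale degree 7 of D# harmonic minor is C##.
C## up to D#: letters C→D make it a second; 1 semitone makes it minor.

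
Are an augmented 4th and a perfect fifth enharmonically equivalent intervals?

An augmented fourth spans 6 semitones; a perfect fifth spans 7.
The spans differ, so they are not enharmonic equivalents.

No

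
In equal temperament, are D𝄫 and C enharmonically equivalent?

Yes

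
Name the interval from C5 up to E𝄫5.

diminished third

The letter names run C→E, a span of 2 letter steps, so the interval is some kind of third.
C to Ebb is 2 semitones. A major third is 4, so 2 makes it diminished.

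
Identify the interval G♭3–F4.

Counting letters G–A–B–C–D–E–F gives a seventh.
Gb→F = 11 semitones, exactly the major seventh.

major seventh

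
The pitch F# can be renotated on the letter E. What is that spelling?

E##

F# is pitch class 6. The letter E alone is pitch class 4.
To reach pitch class 6 from E requires an offset of +2 semitones, i.e. double sharp: E##.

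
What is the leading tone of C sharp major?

B#

Degree 7 takes the letter 6 steps above C, which is B.
In major, degree 7 sits 11 semitones above the tonic. C# + 11 semitones is pitch class 0, spelled on B as B#.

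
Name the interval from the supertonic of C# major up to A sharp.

The supertonic of C# major is D#.
D# up to A#: letters D→A make it a fifth; 7 semitones makes it perfect.

perfect fifth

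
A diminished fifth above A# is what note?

A up a perfect fifth is E, so the target letter is E.
From A#, a diminished fifth is 6 semitones up: E.

E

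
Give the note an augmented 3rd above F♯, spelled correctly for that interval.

A##

F up a major third is A, so the target letter is A.
From F#, an augmented third is 5 semitones up: A##.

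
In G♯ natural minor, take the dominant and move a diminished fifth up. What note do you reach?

The dominant of G# natural minor is D#.
A diminished fifth (6 semitones) above D# lands on the letter A, giving A.

A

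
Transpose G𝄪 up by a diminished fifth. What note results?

D#

A fifth above G lands on the letter D.
A diminished fifth spans 6 semitones, so G## moves to pitch class 3. On the letter D that is D#.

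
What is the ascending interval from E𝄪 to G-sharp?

diminished third

The letter names run E→G, a span of 2 letter steps, so the interval is some kind of third.
E## to G# is 2 semitones. A major third is 4, so 2 makes it diminished.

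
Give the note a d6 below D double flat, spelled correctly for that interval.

A sixth below D lands on the letter F.
A diminished sixth spans 7 semitones, so Dbb moves to pitch class 5. On the letter F that is F.

F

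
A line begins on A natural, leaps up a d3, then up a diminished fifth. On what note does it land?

Gbb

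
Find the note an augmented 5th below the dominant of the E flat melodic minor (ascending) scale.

Ebb

The dominant of Eb melodic minor (ascending) is Bb.
An augmented fifth (8 semitones) below Bb lands on the letter E, giving Ebb.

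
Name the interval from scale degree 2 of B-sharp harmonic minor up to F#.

diminished fourth

Scale degree 2 of B# harmonic minor is C##.
C## up to F#: letters C→F make it a fourth; 4 semitones makes it diminished.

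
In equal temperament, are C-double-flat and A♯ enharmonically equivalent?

Yes

Cbb = pitch class 10 and A# = pitch class 10 — the same pitch class, so they are enharmonic equivalents.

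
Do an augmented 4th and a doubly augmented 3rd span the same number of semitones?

Yes

An augmented fourth spans 6 semitones; a doubly augmented third spans 6.
They are enharmonically equivalent.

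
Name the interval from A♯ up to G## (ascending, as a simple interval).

The letter names run A→G, a span of 6 letter steps, so the interval is some kind of seventh.
A# to G## is 11 semitones. A major seventh is 11, so 11 makes it major.

major seventh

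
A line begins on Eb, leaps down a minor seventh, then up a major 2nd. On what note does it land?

G

A minor seventh down from Eb is F (letter F, 10 semitones down).
A major second up from F is G (letter G, 2 semitones up).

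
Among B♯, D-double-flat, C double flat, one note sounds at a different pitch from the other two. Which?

In 12-tone equal temperament, enharmonic equivalents share a pitch class. B# is pitch class 0; Dbb is pitch class 0; Cbb is pitch class 10.
B# and Dbb share pitch class 0, while Cbb is pitch class 10.

Cbb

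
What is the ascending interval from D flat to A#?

The letter names run D→A, a span of 4 letter steps, so the interval is some kind of fifth.
Db to A# is 9 semitones. A perfect fifth is 7, so 9 makes it doubly augmented.

doubly augmented fifth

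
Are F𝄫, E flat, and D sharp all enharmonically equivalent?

Fbb = pitch class 3 and Eb = pitch class 3 and D# = pitch class 3 — the same pitch class, so they are enharmonic equivalents.

Yes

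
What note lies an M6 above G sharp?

E#

G up a major sixth is E, so the target letter is E.
From G#, a major sixth is 9 semitones up: E#.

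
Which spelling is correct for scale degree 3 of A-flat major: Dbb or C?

C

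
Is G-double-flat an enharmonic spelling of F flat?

Two spellings are enharmonically equivalent only if they share a pitch class.
Here Gbb → 5, Fb → 4; 4 ≠ 5, so they are not.

No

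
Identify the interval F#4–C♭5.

The letter names run F→C, a span of 4 letter steps, so the interval is some kind of fifth.
F# to Cb is 5 semitones. A perfect fifth is 7, so 5 makes it doubly diminished.

doubly diminished fifth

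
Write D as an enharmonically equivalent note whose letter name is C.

C##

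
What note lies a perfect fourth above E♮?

A fourth above E lands on the letter A.
A perfect fourth spans 5 semitones, so E moves to pitch class 9. On the letter A that is A.

A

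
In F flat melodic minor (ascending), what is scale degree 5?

Degree 5 takes the letter 4 steps above F, which is C.
In melodic minor (ascending), degree 5 sits 7 semitones above the tonic. Fb + 7 semitones is pitch class 11, spelled on C as Cb.

Cb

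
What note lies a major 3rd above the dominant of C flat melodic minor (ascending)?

Bb

The dominant of Cb melodic minor (ascending) is Gb.
A major third (4 semitones) above Gb lands on the letter B, giving Bb.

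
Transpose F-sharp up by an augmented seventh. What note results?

F up a major seventh is E, so the target letter is E.
From F#, an augmented seventh is 12 semitones up: E##.

E##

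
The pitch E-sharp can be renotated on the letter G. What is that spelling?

Plain G sits 2 semitones above E#, so on the letter G the same pitch needs a double flat: Gbb.

Gbb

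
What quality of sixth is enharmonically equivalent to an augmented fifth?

minor

An augmented fifth spans 8 semitones.
A sixth spanning 8 semitones is minor (the major sixth is 9).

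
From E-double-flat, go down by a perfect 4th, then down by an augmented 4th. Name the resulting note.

Fbb

A perfect fourth down from Ebb is Bbb (letter B, 5 semitones down).
An augmented fourth down from Bbb is Fbb (letter F, 6 semitones down).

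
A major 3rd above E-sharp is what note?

G##

A third above E lands on the letter G.
A major third spans 4 semitones, so E# moves to pitch class 9. On the letter G that is G##.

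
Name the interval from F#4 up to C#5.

perfect fifth

Counting letters F–G–A–B–C gives a fifth.
F#→C# = 7 semitones, exactly the perfect fifth.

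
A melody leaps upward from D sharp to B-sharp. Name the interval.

Counting letters D–E–F–G–A–B gives a sixth.
D#→B# = 9 semitones, exactly the major sixth.

major sixth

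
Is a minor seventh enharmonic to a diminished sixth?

No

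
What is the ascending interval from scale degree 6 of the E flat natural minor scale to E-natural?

augmented third

Scale degree 6 of Eb natural minor is Cb.
Cb up to E: letters C→E make it a third; 5 semitones makes it augmented.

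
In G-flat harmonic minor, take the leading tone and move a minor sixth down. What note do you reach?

A

The leading tone of Gb harmonic minor is F.
A minor sixth (8 semitones) below F lands on the letter A, giving A.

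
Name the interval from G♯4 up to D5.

diminished fifth

The letter names run G→D, a span of 4 letter steps, so the interval is some kind of fifth.
G# to D is 6 semitones. A perfect fifth is 7, so 6 makes it diminished.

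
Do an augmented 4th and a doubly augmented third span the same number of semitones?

Yes

An augmented fourth spans 6 semitones; a doubly augmented third spans 6.
They are enharmonically equivalent.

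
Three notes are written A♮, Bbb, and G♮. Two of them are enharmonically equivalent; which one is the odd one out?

G

In 12-tone equal temperament, enharmonic equivalents share a pitch class. A is pitch class 9; Bbb is pitch class 9; G is pitch class 7.
A and Bbb share pitch class 9, while G is pitch class 7.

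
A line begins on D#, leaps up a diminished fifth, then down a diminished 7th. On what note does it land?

A diminished fifth up from D# is A (letter A, 6 semitones up).
A diminished seventh down from A is B# (letter B, 9 semitones down).

B#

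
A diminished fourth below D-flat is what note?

A fourth below D lands on the letter A.
A diminished fourth spans 4 semitones, so Db moves to pitch class 9. On the letter A that is A.

A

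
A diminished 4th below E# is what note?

B##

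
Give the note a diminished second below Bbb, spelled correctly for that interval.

B down a major second is A, so the target letter is A.
From Bbb, a diminished second is 0 semitones down: A.

A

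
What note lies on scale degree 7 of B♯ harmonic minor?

A##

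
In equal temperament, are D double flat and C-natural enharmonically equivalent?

Yes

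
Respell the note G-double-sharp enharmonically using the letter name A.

A

G## is pitch class 9. The letter A alone is pitch class 9.
Pitch class 9 on A needs no accidental: A.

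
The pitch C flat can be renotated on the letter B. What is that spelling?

Cb is pitch class 11. The letter B alone is pitch class 11.
Pitch class 11 on B needs no accidental: B.

B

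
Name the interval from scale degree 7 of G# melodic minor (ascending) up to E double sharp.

major seventh

Scale degree 7 of G# melodic minor (ascending) is F##.
F## up to E##: letters F→E make it a seventh; 11 semitones makes it major.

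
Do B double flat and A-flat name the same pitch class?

Bbb is pitch class 9; Ab is pitch class 8.
The pitch classes differ (9 vs. 8), so they are not enharmonic equivalents.

No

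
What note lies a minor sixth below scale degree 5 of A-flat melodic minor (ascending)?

Scale degree 5 of Ab melodic minor (ascending) is Eb.
A minor sixth (8 semitones) below Eb lands on the letter G, giving G.

G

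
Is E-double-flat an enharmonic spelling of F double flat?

Two spellings are enharmonically equivalent only if they share a pitch class.
Here Ebb → 2, Fbb → 3; 2 ≠ 3, so they are not.

No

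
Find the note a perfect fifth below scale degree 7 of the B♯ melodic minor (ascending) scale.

D##

Scale degree 7 of B# melodic minor (ascending) is A##.
A perfect fifth (7 semitones) below A## lands on the letter D, giving D##.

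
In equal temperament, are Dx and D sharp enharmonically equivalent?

No

D## is pitch class 4; D# is pitch class 3.
The pitch classes differ (4 vs. 3), so they are not enharmonic equivalents.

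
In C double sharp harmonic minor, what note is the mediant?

Degree 3 takes the letter 2 steps above C, which is E.
In harmonic minor, degree 3 sits 3 semitones above the tonic. C## + 3 semitones is pitch class 5, spelled on E as E#.

E#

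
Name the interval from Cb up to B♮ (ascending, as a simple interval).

augmented seventh

The letter names run C→B, a span of 6 letter steps, so the interval is some kind of seventh.
Cb to B is 12 semitones. A major seventh is 11, so 12 makes it augmented.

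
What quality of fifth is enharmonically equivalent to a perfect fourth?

A perfect fourth spans 5 semitones.
A fifth spanning 5 semitones is doubly diminished (the perfect fifth is 7).

doubly diminished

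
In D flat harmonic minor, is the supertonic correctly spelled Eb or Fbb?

Each scale degree takes a distinct letter name. Degree 2 of a scale on D must use the letter E.
Eb and Fbb are enharmonically the same pitch, but only Eb uses the letter E, so it is the correct spelling here.

Eb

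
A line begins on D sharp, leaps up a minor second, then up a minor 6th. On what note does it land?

A minor second up from D# is E (letter E, 1 semitone up).
A minor sixth up from E is C (letter C, 8 semitones up).

C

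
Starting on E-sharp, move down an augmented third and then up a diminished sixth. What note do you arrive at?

Abb

An augmented third down from E# is C (letter C, 5 semitones down).
A diminished sixth up from C is Abb (letter A, 7 semitones up).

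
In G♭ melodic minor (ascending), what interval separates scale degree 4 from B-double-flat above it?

Scale degree 4 of Gb melodic minor (ascending) is Cb.
Cb up to Bbb: letters C→B make it a seventh; 10 semitones makes it minor.

minor seventh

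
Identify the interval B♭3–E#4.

Counting letters B–C–D–E gives a fourth.
Bb→E# = 7 semitones, 2 wider than the perfect fourth (5), so doubly augmented.

doubly augmented fourth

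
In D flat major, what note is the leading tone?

Degree 7 takes the letter 6 steps above D, which is C.
In major, degree 7 sits 11 semitones above the tonic. Db + 11 semitones is pitch class 0, spelled on C as C.

C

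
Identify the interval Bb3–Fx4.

doubly augmented fifth

The letter names run B→F, a span of 4 letter steps, so the interval is some kind of fifth.
Bb to F## is 9 semitones. A perfect fifth is 7, so 9 makes it doubly augmented.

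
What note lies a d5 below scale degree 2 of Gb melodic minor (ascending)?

Scale degree 2 of Gb melodic minor (ascending) is Ab.
A diminished fifth (6 semitones) below Ab lands on the letter D, giving D.

D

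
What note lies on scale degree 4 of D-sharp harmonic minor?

G#

The D# harmonic minor scale runs D# E# F# G# A# B C##.
Degree 4 is G#.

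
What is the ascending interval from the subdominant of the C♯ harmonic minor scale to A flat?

diminished third

The subdominant of C# harmonic minor is F#.
F# up to Ab: letters F→A make it a third; 2 semitones makes it diminished.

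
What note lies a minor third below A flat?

A down a major third is F, so the target letter is F.
From Ab, a minor third is 3 semitones down: F.

F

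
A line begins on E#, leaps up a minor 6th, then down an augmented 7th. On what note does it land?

Db

A minor sixth up from E# is C# (letter C, 8 semitones up).
An augmented seventh down from C# is Db (letter D, 12 semitones down).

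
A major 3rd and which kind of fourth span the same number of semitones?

diminished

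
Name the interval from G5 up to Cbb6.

doubly diminished fourth

The letter names run G→C, a span of 3 letter steps, so the interval is some kind of fourth.
G to Cbb is 3 semitones. A perfect fourth is 5, so 3 makes it doubly diminished.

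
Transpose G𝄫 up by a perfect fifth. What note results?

Dbb

A fifth above G lands on the letter D.
A perfect fifth spans 7 semitones, so Gbb moves to pitch class 0. On the letter D that is Dbb.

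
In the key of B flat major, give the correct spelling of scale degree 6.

G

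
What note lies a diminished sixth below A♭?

C#

A down a major sixth is C, so the target letter is C.
From Ab, a diminished sixth is 7 semitones down: C#.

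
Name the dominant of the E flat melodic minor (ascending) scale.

Bb

Degree 5 takes the letter 4 steps above E, which is B.
In melodic minor (ascending), degree 5 sits 7 semitones above the tonic. Eb + 7 semitones is pitch class 10, spelled on B as Bb.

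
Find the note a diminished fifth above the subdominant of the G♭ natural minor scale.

The subdominant of Gb natural minor is Cb.
A diminished fifth (6 semitones) above Cb lands on the letter G, giving Gbb.

Gbb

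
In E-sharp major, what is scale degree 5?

B#

The E# major scale runs E# F## G## A# B# C## D##.
Degree 5 is B#.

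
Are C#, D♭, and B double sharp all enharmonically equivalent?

C# = pitch class 1 and Db = pitch class 1 and B## = pitch class 1 — the same pitch class, so they are enharmonic equivalents.

Yes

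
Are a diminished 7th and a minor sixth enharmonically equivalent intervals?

No

A diminished seventh spans 9 semitones; a minor sixth spans 8.
The spans differ, so they are not enharmonic equivalents.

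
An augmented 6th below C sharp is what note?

Eb

A sixth below C lands on the letter E.
An augmented sixth spans 10 semitones, so C# moves to pitch class 3. On the letter E that is Eb.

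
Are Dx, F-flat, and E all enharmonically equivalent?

Yes

D## is pitch class 4; Fb is pitch class 4; E is pitch class 4.
All spellings map to pitch class 4, so they are enharmonically equivalent.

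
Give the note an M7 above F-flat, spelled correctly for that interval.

Eb

F up a major seventh is E, so the target letter is E.
From Fb, a major seventh is 11 semitones up: Eb.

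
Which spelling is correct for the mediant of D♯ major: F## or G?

F##

Each scale degree takes a distinct letter name. Degree 3 of a scale on D must use the letter F.
F## and G are enharmonically the same pitch, but only F## uses the letter F, so it is the correct spelling here.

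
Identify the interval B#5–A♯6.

minor seventh

Counting letters B–C–D–E–F–G–A gives a seventh.
B#→A# = 10 semitones, 1 narrower than the major seventh (11), so minor.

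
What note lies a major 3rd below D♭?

Bbb

D down a major third is Bb, so the target letter is B.
From Db, a major third is 4 semitones down: Bbb.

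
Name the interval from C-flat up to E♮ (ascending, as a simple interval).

Counting letters C–D–E gives a third.
Cb→E = 5 semitones, 1 wider than the major third (4), so augmented.

augmented third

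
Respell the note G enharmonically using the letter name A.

Abb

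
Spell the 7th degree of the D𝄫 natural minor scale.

Cbb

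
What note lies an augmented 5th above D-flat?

A

A fifth above D lands on the letter A.
An augmented fifth spans 8 semitones, so Db moves to pitch class 9. On the letter A that is A.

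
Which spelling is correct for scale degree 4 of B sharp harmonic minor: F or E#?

E#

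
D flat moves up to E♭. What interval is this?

major second

The letter names run D→E, a span of 1 letter step, so the interval is some kind of second.
Db to Eb is 2 semitones. A major second is 2, so 2 makes it major.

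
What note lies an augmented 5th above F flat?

C

A fifth above F lands on the letter C.
An augmented fifth spans 8 semitones, so Fb moves to pitch class 0. On the letter C that is C.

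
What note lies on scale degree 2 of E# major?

F##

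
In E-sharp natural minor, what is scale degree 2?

Degree 2 takes the letter 1 step above E, which is F.
In natural minor, degree 2 sits 2 semitones above the tonic. E# + 2 semitones is pitch class 7, spelled on F as F##.

F##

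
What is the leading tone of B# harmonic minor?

A##

The B# harmonic minor scale runs B# C## D# E# F## G# A##.
Degree 7 is A##.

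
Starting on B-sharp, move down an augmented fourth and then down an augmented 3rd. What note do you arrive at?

An augmented fourth down from B# is F# (letter F, 6 semitones down).
An augmented third down from F# is Db (letter D, 5 semitones down).

Db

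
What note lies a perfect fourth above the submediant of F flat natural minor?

The submediant of Fb natural minor is Dbb.
A perfect fourth (5 semitones) above Dbb lands on the letter G, giving Gbb.

Gbb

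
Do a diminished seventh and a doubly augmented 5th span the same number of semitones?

A diminished seventh spans 9 semitones; a doubly augmented fifth spans 9.
They are enharmonically equivalent.

Yes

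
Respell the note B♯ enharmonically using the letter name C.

Plain C sits at the same pitch as B#, so on the letter C the same pitch needs a natural: C.

C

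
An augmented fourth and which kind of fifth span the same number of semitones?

An augmented fourth spans 6 semitones.
A fifth spanning 6 semitones is diminished (the perfect fifth is 7).

diminished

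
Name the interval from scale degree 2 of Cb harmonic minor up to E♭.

Scale degree 2 of Cb harmonic minor is Db.
Db up to Eb: letters D→E make it a second; 2 semitones makes it major.

major second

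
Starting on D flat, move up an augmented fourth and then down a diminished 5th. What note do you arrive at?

An augmented fourth up from Db is G (letter G, 6 semitones up).
A diminished fifth down from G is C# (letter C, 6 semitones down).

C#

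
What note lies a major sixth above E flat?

C

E up a major sixth is C#, so the target letter is C.
From Eb, a major sixth is 9 semitones up: C.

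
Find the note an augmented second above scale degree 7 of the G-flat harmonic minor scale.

Scale degree 7 of Gb harmonic minor is F.
An augmented second (3 semitones) above F lands on the letter G, giving G#.

G#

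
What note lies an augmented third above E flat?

G#

A third above E lands on the letter G.
An augmented third spans 5 semitones, so Eb moves to pitch class 8. On the letter G that is G#.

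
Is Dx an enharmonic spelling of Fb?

D## is pitch class 4; Fb is pitch class 4.
All spellings map to pitch class 4, so they are enharmonically equivalent.

Yes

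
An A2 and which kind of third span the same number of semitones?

minor

An augmented second spans 3 semitones.
A third spanning 3 semitones is minor (the major third is 4).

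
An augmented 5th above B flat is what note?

B up a perfect fifth is F#, so the target letter is F.
From Bb, an augmented fifth is 8 semitones up: F#.

F#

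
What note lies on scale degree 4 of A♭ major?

The Ab major scale runs Ab Bb C Db Eb F G.
Degree 4 is Db.

Db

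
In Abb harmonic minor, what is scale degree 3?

Cbb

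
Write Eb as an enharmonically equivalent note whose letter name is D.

D#

Eb is pitch class 3. The letter D alone is pitch class 2.
To reach pitch class 3 from D requires an offset of +1 semitone, i.e. sharp: D#.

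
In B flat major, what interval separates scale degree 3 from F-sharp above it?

major third

Scale degree 3 of Bb major is D.
D up to F#: letters D→F make it a third; 4 semitones makes it major.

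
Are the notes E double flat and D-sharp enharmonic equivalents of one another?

Two spellings are enharmonically equivalent only if they share a pitch class.
Here Ebb → 2, D# → 3; 2 ≠ 3, so they are not.

No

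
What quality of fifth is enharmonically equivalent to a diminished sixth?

A diminished sixth spans 7 semitones.
A fifth spanning 7 semitones is perfect (the perfect fifth is 7).

perfect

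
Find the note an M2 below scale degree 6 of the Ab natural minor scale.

Ebb

Scale degree 6 of Ab natural minor is Fb.
A major second (2 semitones) below Fb lands on the letter E, giving Ebb.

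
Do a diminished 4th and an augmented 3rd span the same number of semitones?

A diminished fourth spans 4 semitones; an augmented third spans 5.
The spans differ, so they are not enharmonic equivalents.

No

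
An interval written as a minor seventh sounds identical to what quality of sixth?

A minor seventh spans 10 semitones.
A sixth spanning 10 semitones is augmented (the major sixth is 9).

augmented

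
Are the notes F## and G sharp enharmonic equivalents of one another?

No

Two spellings are enharmonically equivalent only if they share a pitch class.
Here F## → 7, G# → 8; 7 ≠ 8, so they are not.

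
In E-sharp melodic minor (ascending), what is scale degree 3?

Degree 3 takes the letter 2 steps above E, which is G.
In melodic minor (ascending), degree 3 sits 3 semitones above the tonic. E# + 3 semitones is pitch class 8, spelled on G as G#.

G#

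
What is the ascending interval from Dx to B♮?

diminished sixth

The letter names run D→B, a span of 5 letter steps, so the interval is some kind of sixth.
D## to B is 7 semitones. A major sixth is 9, so 7 makes it diminished.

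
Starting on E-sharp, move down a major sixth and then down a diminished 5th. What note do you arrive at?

A major sixth down from E# is G# (letter G, 9 semitones down).
A diminished fifth down from G# is C## (letter C, 6 semitones down).

C##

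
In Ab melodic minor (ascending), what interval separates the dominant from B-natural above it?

The dominant of Ab melodic minor (ascending) is Eb.
Eb up to B: letters E→B make it a fifth; 8 semitones makes it augmented.

augmented fifth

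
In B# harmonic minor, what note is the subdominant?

Degree 4 takes the letter 3 steps above B, which is E.
In harmonic minor, degree 4 sits 5 semitones above the tonic. B# + 5 semitones is pitch class 5, spelled on E as E#.

E#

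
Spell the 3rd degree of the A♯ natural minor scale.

C#

The A# natural minor scale runs A# B# C# D# E# F# G#.
Degree 3 is C#.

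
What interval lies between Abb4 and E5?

Counting letters A–B–C–D–E gives a fifth.
Abb→E = 9 semitones, 2 wider than the perfect fifth (7), so doubly augmented.

doubly augmented fifth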